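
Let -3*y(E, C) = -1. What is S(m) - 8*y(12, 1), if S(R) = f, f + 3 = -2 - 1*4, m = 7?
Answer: -35/3 ≈ -11.667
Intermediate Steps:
f = -9 (f = -3 + (-2 - 1*4) = -3 + (-2 - 4) = -3 - 6 = -9)
y(E, C) = ⅓ (y(E, C) = -⅓*(-1) = ⅓)
S(R) = -9
S(m) - 8*y(12, 1) = -9 - 8*⅓ = -9 - 8/3 = -35/3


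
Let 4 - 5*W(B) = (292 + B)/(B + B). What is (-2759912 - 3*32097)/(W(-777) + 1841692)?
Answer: -22192697310/14309952571 ≈ -1.5509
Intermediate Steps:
W(B) = ⅘ - (292 + B)/(10*B) (W(B) = ⅘ - (292 + B)/(5*(B + B)) = ⅘ - (292 + B)/(5*(2*B)) = ⅘ - (292 + B)*1/(2*B)/5 = ⅘ - (292 + B)/(10*B))
(-2759912 - 3*32097)/(W(-777) + 1841692) = (-2759912 - 3*32097)/((⅒)*(-292 + 7*(-777))/(-777) + 1841692) = (-2759912 - 96291)/((⅒)*(-1/777)*(-292 - 5439) + 1841692) = -2856203/((⅒)*(-1/777)*(-5731) + 1841692) = -2856203/(5731/7770 + 1841692) = -2856203/14309952571/7770 = -2856203*7770/14309952571 = -22192697310/14309952571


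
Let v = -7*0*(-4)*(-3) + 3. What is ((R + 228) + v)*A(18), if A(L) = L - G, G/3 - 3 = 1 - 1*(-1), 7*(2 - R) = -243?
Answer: 5622/7 ≈ 803.14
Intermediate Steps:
R = 257/7 (R = 2 - ⅐*(-243) = 2 + 243/7 = 257/7 ≈ 36.714)
G = 15 (G = 9 + 3*(1 - 1*(-1)) = 9 + 3*(1 + 1) = 9 + 3*2 = 9 + 6 = 15)
A(L) = -15 + L (A(L) = L - 1*15 = L - 15 = -15 + L)
v = 3 (v = -0*(-3) + 3 = -7*0 + 3 = 0 + 3 = 3)
((R + 228) + v)*A(18) = ((257/7 + 228) + 3)*(-15 + 18) = (1853/7 + 3)*3 = (1874/7)*3 = 5622/7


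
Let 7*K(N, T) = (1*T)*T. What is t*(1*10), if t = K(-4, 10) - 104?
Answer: -6280/7 ≈ -897.14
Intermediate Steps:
K(N, T) = T²/7 (K(N, T) = ((1*T)*T)/7 = (T*T)/7 = T²/7)
t = -628/7 (t = (⅐)*10² - 104 = (⅐)*100 - 104 = 100/7 - 104 = -628/7 ≈ -89.714)
t*(1*10) = -628*10/7 = -628/7*10 = -6280/7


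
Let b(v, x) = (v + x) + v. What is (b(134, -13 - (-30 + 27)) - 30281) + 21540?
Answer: -8483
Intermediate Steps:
b(v, x) = x + 2*v
(b(134, -13 - (-30 + 27)) - 30281) + 21540 = (((-13 - (-30 + 27)) + 2*134) - 30281) + 21540 = (((-13 - 1*(-3)) + 268) - 30281) + 21540 = (((-13 + 3) + 268) - 30281) + 21540 = ((-10 + 268) - 30281) + 21540 = (258 - 30281) + 21540 = -30023 + 21540 = -8483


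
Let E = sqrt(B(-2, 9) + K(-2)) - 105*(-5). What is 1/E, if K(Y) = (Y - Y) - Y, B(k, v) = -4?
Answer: 525/275627 - I*sqrt(2)/275627 ≈ 0.0019047 - 5.1309e-6*I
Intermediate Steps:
K(Y) = -Y (K(Y) = 0 - Y = -Y)
E = 525 + I*sqrt(2) (E = sqrt(-4 - 1*(-2)) - 105*(-5) = sqrt(-4 + 2) + 525 = sqrt(-2) + 525 = I*sqrt(2) + 525 = 525 + I*sqrt(2) ≈ 525.0 + 1.4142*I)
1/E = 1/(525 + I*sqrt(2))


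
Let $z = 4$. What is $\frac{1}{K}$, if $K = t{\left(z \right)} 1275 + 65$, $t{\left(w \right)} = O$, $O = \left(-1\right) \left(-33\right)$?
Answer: $\frac{1}{42140} \approx 2.373 \cdot 10^{-5}$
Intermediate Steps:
$O = 33$
$t{\left(w \right)} = 33$
$K = 42140$ ($K = 33 \cdot 1275 + 65 = 42075 + 65 = 42140$)
$\frac{1}{K} = \frac{1}{42140}$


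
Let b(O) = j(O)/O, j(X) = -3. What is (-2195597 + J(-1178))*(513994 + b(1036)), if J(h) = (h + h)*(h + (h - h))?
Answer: 308726770988151/1036 ≈ 2.9800e+11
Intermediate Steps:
b(O) = -3/O
J(h) = 2*h² (J(h) = (2*h)*(h + 0) = (2*h)*h = 2*h²)
(-2195597 + J(-1178))*(513994 + b(1036)) = (-2195597 + 2*(-1178)²)*(513994 - 3/1036) = (-2195597 + 2*1387684)*(513994 - 3*1/1036) = (-2195597 + 2775368)*(513994 - 3/1036) = 579771*(532497781/1036) = 308726770988151/1036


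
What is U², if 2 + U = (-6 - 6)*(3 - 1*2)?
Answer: 196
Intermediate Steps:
U = -14 (U = -2 + (-6 - 6)*(3 - 1*2) = -2 - 12*(3 - 2) = -2 - 12*1 = -2 - 12 = -14)
U² = (-14)² = 196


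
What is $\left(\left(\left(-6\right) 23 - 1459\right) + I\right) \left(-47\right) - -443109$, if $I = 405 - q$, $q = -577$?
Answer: $472014$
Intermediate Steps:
$I = 982$ ($I = 405 - -577 = 405 + 577 = 982$)
$\left(\left(\left(-6\right) 23 - 1459\right) + I\right) \left(-47\right) - -443109 = \left(\left(\left(-6\right) 23 - 1459\right) + 982\right) \left(-47\right) - -443109 = \left(\left(-138 - 1459\right) + 982\right) \left(-47\right) + 443109 = \left(-1597 + 982\right) \left(-47\right) + 443109 = \left(-615\right) \left(-47\right) + 443109 = 28905 + 443109 = 472014$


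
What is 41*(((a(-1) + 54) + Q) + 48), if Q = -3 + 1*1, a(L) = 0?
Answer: 4100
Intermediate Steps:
Q = -2 (Q = -3 + 1 = -2)
41*(((a(-1) + 54) + Q) + 48) = 41*(((0 + 54) - 2) + 48) = 41*((54 - 2) + 48) = 41*(52 + 48) = 41*100 = 4100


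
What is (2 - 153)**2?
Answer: 22801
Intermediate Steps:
(2 - 153)**2 = (-151)**2 = 22801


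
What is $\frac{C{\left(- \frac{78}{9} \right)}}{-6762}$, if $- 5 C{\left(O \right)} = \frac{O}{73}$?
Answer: $- \frac{13}{3702195} \approx -3.5114 \cdot 10^{-6}$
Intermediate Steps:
$C{\left(O \right)} = - \frac{O}{365}$ ($C{\left(O \right)} = - \frac{O \frac{1}{73}}{5} = - \frac{\frac{1}{73} O}{5} = - \frac{O}{365}$)
$\frac{C{\left(- \frac{78}{9} \right)}}{-6762} = \frac{\left(- \frac{1}{365}\right) \left(- \frac{78}{9}\right)}{-6762} = - \frac{\left(-78\right) \frac{1}{9}}{365} \left(- \frac{1}{6762}\right) = \left(- \frac{1}{365}\right) \left(- \frac{26}{3}\right) \left(- \frac{1}{6762}\right) = \frac{26}{1095} \left(- \frac{1}{6762}\right) = - \frac{13}{3702195}$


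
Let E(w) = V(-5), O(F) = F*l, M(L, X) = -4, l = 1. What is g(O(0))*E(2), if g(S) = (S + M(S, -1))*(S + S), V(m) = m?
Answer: 0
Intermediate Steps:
O(F) = F (O(F) = F*1 = F)
E(w) = -5
g(S) = 2*S*(-4 + S) (g(S) = (S - 4)*(S + S) = (-4 + S)*(2*S) = 2*S*(-4 + S))
g(O(0))*E(2) = (2*0*(-4 + 0))*(-5) = (2*0*(-4))*(-5) = 0*(-5) = 0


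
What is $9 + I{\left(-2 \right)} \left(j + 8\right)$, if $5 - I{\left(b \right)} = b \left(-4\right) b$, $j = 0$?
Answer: $177$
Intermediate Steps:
$I{\left(b \right)} = 5 + 4 b^{2}$ ($I{\left(b \right)} = 5 - b \left(-4\right) b = 5 - - 4 b b = 5 - - 4 b^{2} = 5 + 4 b^{2}$)
$9 + I{\left(-2 \right)} \left(j + 8\right) = 9 + \left(5 + 4 \left(-2\right)^{2}\right) \left(0 + 8\right) = 9 + \left(5 + 4 \cdot 4\right) 8 = 9 + \left(5 + 16\right) 8 = 9 + 21 \cdot 8 = 9 + 168 = 177$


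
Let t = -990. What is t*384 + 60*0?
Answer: -380160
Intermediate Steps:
t*384 + 60*0 = -990*384 + 60*0 = -380160 + 0 = -380160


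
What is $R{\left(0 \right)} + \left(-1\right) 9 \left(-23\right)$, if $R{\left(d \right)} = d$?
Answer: $207$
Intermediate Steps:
$R{\left(0 \right)} + \left(-1\right) 9 \left(-23\right) = 0 + \left(-1\right) 9 \left(-23\right) = 0 - -207 = 0 + 207 = 207$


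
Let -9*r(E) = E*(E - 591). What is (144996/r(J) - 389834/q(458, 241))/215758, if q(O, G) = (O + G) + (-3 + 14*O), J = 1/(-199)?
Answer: -91843053724013/45091905221260 ≈ -2.0368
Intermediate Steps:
J = -1/199 ≈ -0.0050251
q(O, G) = -3 + G + 15*O (q(O, G) = (G + O) + (-3 + 14*O) = -3 + G + 15*O)
r(E) = -E*(-591 + E)/9 (r(E) = -E*(E - 591)/9 = -E*(-591 + E)/9)
(144996/r(J) - 389834/q(458, 241))/215758 = (144996/(((⅑)*(-1/199)*(591 - 1*(-1/199)))) - 389834/(-3 + 241 + 15*458))/215758 = (144996/(((⅑)*(-1/199)*(591 + 1/199))) - 389834/(-3 + 241 + 6870))*(1/215758) = (144996/(((⅑)*(-1/199)*(117610/199))) - 389834/7108)*(1/215758) = (144996/(-117610/356409) - 389834*1/7108)*(1/215758) = (144996*(-356409/117610) - 194917/3554)*(1/215758) = (-25838939682/58805 - 194917/3554)*(1/215758) = -91843053724013/208992970*1/215758 = -91843053724013/45091905221260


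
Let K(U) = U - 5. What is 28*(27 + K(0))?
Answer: 616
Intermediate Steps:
K(U) = -5 + U
28*(27 + K(0)) = 28*(27 + (-5 + 0)) = 28*(27 - 5) = 28*22 = 616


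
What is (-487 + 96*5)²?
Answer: 49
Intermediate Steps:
(-487 + 96*5)² = (-487 + 480)² = (-7)² = 49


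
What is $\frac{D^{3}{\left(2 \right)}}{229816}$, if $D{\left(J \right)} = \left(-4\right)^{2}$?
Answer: $\frac{512}{28727} \approx 0.017823$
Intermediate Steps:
$D{\left(J \right)} = 16$
$\frac{D^{3}{\left(2 \right)}}{229816} = \frac{16^{3}}{229816} = 4096 \cdot \frac{1}{229816} = \frac{512}{28727}$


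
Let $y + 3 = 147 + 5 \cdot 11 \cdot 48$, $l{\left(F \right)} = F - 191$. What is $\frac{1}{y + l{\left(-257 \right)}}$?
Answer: $\frac{1}{2336} \approx 0.00042808$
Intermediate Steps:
$l{\left(F \right)} = -191 + F$
$y = 2784$ ($y = -3 + \left(147 + 5 \cdot 11 \cdot 48\right) = -3 + \left(147 + 55 \cdot 48\right) = -3 + \left(147 + 2640\right) = -3 + 2787 = 2784$)
$\frac{1}{y + l{\left(-257 \right)}} = \frac{1}{2784 - 448} = \frac{1}{2336}$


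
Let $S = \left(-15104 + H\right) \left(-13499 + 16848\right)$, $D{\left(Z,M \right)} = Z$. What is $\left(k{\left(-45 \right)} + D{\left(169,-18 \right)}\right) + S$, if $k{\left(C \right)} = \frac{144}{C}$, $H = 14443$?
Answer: $- \frac{11067616}{5} \approx -2.2135 \cdot 10^{6}$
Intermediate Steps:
$S = -2213689$ ($S = \left(-15104 + 14443\right) \left(-13499 + 16848\right) = \left(-661\right) 3349 = -2213689$)
$\left(k{\left(-45 \right)} + D{\left(169,-18 \right)}\right) + S = \left(\frac{144}{-45} + 169\right) - 2213689 = \left(144 \left(- \frac{1}{45}\right) + 169\right) - 2213689 = \left(- \frac{16}{5} + 169\right) - 2213689 = \frac{829}{5} - 2213689 = - \frac{11067616}{5}$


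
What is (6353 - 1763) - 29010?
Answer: -24420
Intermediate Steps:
(6353 - 1763) - 29010 = 4590 - 29010 = -24420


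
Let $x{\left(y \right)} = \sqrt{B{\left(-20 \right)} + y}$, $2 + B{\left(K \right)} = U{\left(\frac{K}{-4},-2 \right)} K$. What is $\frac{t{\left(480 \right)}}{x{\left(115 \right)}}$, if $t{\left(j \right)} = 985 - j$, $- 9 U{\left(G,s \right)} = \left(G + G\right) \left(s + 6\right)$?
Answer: $\frac{1515 \sqrt{1817}}{1817} \approx 35.541$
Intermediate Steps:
$U{\left(G,s \right)} = - \frac{2 G \left(6 + s\right)}{9}$ ($U{\left(G,s \right)} = - \frac{\left(G + G\right) \left(s + 6\right)}{9} = - \frac{2 G \left(6 + s\right)}{9}$)
$B{\left(K \right)} = -2 + \frac{2 K^{2}}{9}$ ($B{\left(K \right)} = -2 + - \frac{2 \frac{K}{-4} \left(6 - 2\right)}{9} K = -2 + \left(- \frac{2}{9}\right) K \left(- \frac{1}{4}\right) 4 K = -2 + \left(- \frac{2}{9}\right) \left(- \frac{K}{4}\right) 4 K = -2 + \frac{2 K}{9} K = -2 + \frac{2 K^{2}}{9}$)
$x{\left(y \right)} = \sqrt{\frac{782}{9} + y}$ ($x{\left(y \right)} = \sqrt{\left(-2 + \frac{2 \left(-20\right)^{2}}{9}\right) + y} = \sqrt{\left(-2 + \frac{2}{9} \cdot 400\right) + y} = \sqrt{\left(-2 + \frac{800}{9}\right) + y} = \sqrt{\frac{782}{9} + y}$)
$\frac{t{\left(480 \right)}}{x{\left(115 \right)}} = \frac{985 - 480}{\frac{1}{3} \sqrt{782 + 9 \cdot 115}} = \frac{985 - 480}{\frac{1}{3} \sqrt{782 + 1035}} = \frac{505}{\frac{1}{3} \sqrt{1817}} = 505 \frac{3 \sqrt{1817}}{1817} = \frac{1515 \sqrt{1817}}{1817}$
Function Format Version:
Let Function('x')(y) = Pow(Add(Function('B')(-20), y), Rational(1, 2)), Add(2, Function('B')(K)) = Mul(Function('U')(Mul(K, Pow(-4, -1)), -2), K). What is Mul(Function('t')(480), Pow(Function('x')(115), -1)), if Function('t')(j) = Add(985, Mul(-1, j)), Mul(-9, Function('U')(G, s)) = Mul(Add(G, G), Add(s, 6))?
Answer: Mul(Rational(1515, 1817), Pow(1817, Rational(1, 2))) ≈ 35.541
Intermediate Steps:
Function('U')(G, s) = Mul(Rational(-2, 9), G, Add(6, s)) (Function('U')(G, s) = Mul(Rational(-1, 9), Mul(Add(G, G), Add(s, 6))) = Mul(Rational(-1, 9), Mul(Mul(2, G), Add(6, s))) = Mul(Rational(-1, 9), Mul(2, G, Add(6, s))) = Mul(Rational(-2, 9), G, Add(6, s)))
Function('B')(K) = Add(-2, Mul(Rational(2, 9), Pow(K, 2))) (Function('B')(K) = Add(-2, Mul(Mul(Rational(-2, 9), Mul(K, Pow(-4, -1)), Add(6, -2)), K)) = Add(-2, Mul(Mul(Rational(-2, 9), Mul(K, Rational(-1, 4)), 4), K)) = Add(-2, Mul(Mul(Rational(-2, 9), Mul(Rational(-1, 4), K), 4), K)) = Add(-2, Mul(Mul(Rational(2, 9), K), K)) = Add(-2, Mul(Rational(2, 9), Pow(K, 2))))
Function('x')(y) = Pow(Add(Rational(782, 9), y), Rational(1, 2)) (Function('x')(y) = Pow(Add(Add(-2, Mul(Rational(2, 9), Pow(-20, 2))), y), Rational(1, 2)) = Pow(Add(Add(-2, Mul(Rational(2, 9), 400)), y), Rational(1, 2)) = Pow(Add(Add(-2, Rational(800, 9)), y), Rational(1, 2)) = Pow(Add(Rational(782, 9), y), Rational(1, 2)))
Mul(Function('t')(480), Pow(Function('x')(115), -1)) = Mul(Add(985, Mul(-1, 480)), Pow(Mul(Rational(1, 3), Pow(Add(782, Mul(9, 115)), Rational(1, 2))), -1)) = Mul(Add(985, -480), Pow(Mul(Rational(1, 3), Pow(Add(782, 1035), Rational(1, 2))), -1)) = Mul(505, Pow(Mul(Rational(1, 3), Pow(1817, Rational(1, 2))), -1)) = Mul(505, Mul(Rational(3, 1817), Pow(1817, Rational(1, 2)))) = Mul(Rational(1515, 1817), Pow(1817, Rational(1, 2)))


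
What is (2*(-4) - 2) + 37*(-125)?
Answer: -4635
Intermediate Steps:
(2*(-4) - 2) + 37*(-125) = (-8 - 2) - 4625 = -10 - 4625 = -4635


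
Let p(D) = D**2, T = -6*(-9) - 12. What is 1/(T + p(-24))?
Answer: 1/618 ≈ 0.0016181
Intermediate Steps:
T = 42 (T = 54 - 12 = 42)
1/(T + p(-24)) = 1/(42 + (-24)**2) = 1/(42 + 576) = 1/618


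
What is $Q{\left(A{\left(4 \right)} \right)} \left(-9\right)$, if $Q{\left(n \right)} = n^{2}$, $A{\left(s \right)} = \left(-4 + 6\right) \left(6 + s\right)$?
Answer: $-3600$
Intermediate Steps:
$A{\left(s \right)} = 12 + 2 s$ ($A{\left(s \right)} = 2 \left(6 + s\right) = 12 + 2 s$)
$Q{\left(A{\left(4 \right)} \right)} \left(-9\right) = \left(12 + 2 \cdot 4\right)^{2} \left(-9\right) = \left(12 + 8\right)^{2} \left(-9\right) = 20^{2} \left(-9\right) = 400 \left(-9\right) = -3600$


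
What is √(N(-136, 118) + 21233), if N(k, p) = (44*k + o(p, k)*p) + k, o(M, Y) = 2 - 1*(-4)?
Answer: √15821 ≈ 125.78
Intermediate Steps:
o(M, Y) = 6 (o(M, Y) = 2 + 4 = 6)
N(k, p) = 6*p + 45*k (N(k, p) = (44*k + 6*p) + k = (6*p + 44*k) + k = 6*p + 45*k)
√(N(-136, 118) + 21233) = √((6*118 + 45*(-136)) + 21233) = √((708 - 6120) + 21233) = √(-5412 + 21233) = √15821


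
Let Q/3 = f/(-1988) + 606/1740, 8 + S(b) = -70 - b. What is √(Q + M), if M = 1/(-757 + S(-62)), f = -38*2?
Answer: √14376712608833470/111412490 ≈ 1.0762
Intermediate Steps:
S(b) = -78 - b (S(b) = -8 + (-70 - b) = -78 - b)
f = -76
M = -1/773 (M = 1/(-757 + (-78 - 1*(-62))) = 1/(-757 + (-78 + 62)) = 1/(-757 - 16) = 1/(-773) = -1/773 ≈ -0.0012937)
Q = 167121/144130 (Q = 3*(-76/(-1988) + 606/1740) = 3*(-76*(-1/1988) + 606*(1/1740)) = 3*(19/497 + 101/290) = 3*(55707/144130) = 167121/144130 ≈ 1.1595)
√(Q + M) = √(167121/144130 - 1/773) = √(129040403/111412490) = √14376712608833470/111412490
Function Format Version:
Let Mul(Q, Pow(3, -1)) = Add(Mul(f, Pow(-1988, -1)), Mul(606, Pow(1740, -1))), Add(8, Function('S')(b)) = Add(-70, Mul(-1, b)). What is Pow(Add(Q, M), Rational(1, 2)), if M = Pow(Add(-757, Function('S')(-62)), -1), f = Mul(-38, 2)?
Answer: Mul(Rational(1, 111412490), Pow(14376712608833470, Rational(1, 2))) ≈ 1.0762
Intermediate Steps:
Function('S')(b) = Add(-78, Mul(-1, b)) (Function('S')(b) = Add(-8, Add(-70, Mul(-1, b))) = Add(-78, Mul(-1, b)))
f = -76
M = Rational(-1, 773) (M = Pow(Add(-757, Add(-78, Mul(-1, -62))), -1) = Pow(Add(-757, Add(-78, 62)), -1) = Pow(Add(-757, -16), -1) = Pow(-773, -1) = Rational(-1, 773) ≈ -0.0012937)
Q = Rational(167121, 144130) (Q = Mul(3, Add(Mul(-76, Pow(-1988, -1)), Mul(606, Pow(1740, -1)))) = Mul(3, Add(Mul(-76, Rational(-1, 1988)), Mul(606, Rational(1, 1740)))) = Mul(3, Add(Rational(19, 497), Rational(101, 290))) = Mul(3, Rational(55707, 144130)) = Rational(167121, 144130) ≈ 1.1595)
Pow(Add(Q, M), Rational(1, 2)) = Pow(Add(Rational(167121, 144130), Rational(-1, 773)), Rational(1, 2)) = Pow(Rational(129040403, 111412490), Rational(1, 2)) = Mul(Rational(1, 111412490), Pow(14376712608833470, Rational(1, 2)))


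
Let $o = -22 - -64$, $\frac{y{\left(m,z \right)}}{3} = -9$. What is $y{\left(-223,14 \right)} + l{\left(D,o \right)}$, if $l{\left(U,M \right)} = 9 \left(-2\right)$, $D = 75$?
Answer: $-45$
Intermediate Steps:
$y{\left(m,z \right)} = -27$ ($y{\left(m,z \right)} = 3 \left(-9\right) = -27$)
$o = 42$ ($o = -22 + 64 = 42$)
$l{\left(U,M \right)} = -18$
$y{\left(-223,14 \right)} + l{\left(D,o \right)} = -27 - 18 = -45$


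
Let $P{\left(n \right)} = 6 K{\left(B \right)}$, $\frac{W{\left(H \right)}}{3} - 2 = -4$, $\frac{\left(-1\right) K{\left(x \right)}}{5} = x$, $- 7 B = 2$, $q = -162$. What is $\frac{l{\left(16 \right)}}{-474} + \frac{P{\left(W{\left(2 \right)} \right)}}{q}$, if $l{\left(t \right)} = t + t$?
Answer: $- \frac{1798}{14931} \approx -0.12042$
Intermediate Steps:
$B = - \frac{2}{7}$ ($B = \left(- \frac{1}{7}\right) 2 = - \frac{2}{7} \approx -0.28571$)
$K{\left(x \right)} = - 5 x$
$W{\left(H \right)} = -6$ ($W{\left(H \right)} = 6 + 3 \left(-4\right) = 6 - 12 = -6$)
$P{\left(n \right)} = \frac{60}{7}$ ($P{\left(n \right)} = 6 \left(\left(-5\right) \left(- \frac{2}{7}\right)\right) = 6 \cdot \frac{10}{7} = \frac{60}{7}$)
$l{\left(t \right)} = 2 t$
$\frac{l{\left(16 \right)}}{-474} + \frac{P{\left(W{\left(2 \right)} \right)}}{q} = \frac{2 \cdot 16}{-474} + \frac{60}{7 \left(-162\right)} = 32 \left(- \frac{1}{474}\right) + \frac{60}{7} \left(- \frac{1}{162}\right) = - \frac{16}{237} - \frac{10}{189} = - \frac{1798}{14931}$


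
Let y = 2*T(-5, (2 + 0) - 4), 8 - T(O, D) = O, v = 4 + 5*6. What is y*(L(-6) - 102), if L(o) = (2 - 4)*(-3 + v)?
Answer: -4264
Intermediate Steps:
v = 34 (v = 4 + 30 = 34)
T(O, D) = 8 - O
L(o) = -62 (L(o) = (2 - 4)*(-3 + 34) = -2*31 = -62)
y = 26 (y = 2*(8 - 1*(-5)) = 2*(8 + 5) = 2*13 = 26)
y*(L(-6) - 102) = 26*(-62 - 102) = 26*(-164) = -4264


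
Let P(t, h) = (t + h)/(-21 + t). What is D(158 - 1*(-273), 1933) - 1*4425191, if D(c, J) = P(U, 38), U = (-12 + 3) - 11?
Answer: -181432849/41 ≈ -4.4252e+6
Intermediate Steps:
U = -20 (U = -9 - 11 = -20)
P(t, h) = (h + t)/(-21 + t)
D(c, J) = -18/41 (D(c, J) = (38 - 20)/(-21 - 20) = 18/(-41) = -1/41*18 = -18/41)
D(158 - 1*(-273), 1933) - 1*4425191 = -18/41 - 1*4425191 = -18/41 - 4425191 = -181432849/41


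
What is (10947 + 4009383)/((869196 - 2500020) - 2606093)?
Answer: -4020330/4236917 ≈ -0.94888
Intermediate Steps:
(10947 + 4009383)/((869196 - 2500020) - 2606093) = 4020330/(-1630824 - 2606093) = 4020330/(-4236917) = 4020330*(-1/4236917) = -4020330/4236917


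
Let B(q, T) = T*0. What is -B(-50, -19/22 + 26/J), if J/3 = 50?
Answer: 0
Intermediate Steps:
J = 150 (J = 3*50 = 150)
B(q, T) = 0
-B(-50, -19/22 + 26/J) = -1*0 = 0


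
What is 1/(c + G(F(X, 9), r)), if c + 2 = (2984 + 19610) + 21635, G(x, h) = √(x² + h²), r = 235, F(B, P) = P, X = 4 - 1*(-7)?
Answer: 44227/1955972223 - √55306/1955972223 ≈ 2.2491e-5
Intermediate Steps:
X = 11 (X = 4 + 7 = 11)
G(x, h) = √(h² + x²)
c = 44227 (c = -2 + ((2984 + 19610) + 21635) = -2 + (22594 + 21635) = -2 + 44229 = 44227)
1/(c + G(F(X, 9), r)) = 1/(44227 + √(235² + 9²)) = 1/(44227 + √(55225 + 81)) = 1/(44227 + √55306)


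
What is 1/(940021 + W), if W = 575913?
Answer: 1/1515934 ≈ 6.5966e-7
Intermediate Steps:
1/(940021 + W) = 1/(940021 + 575913) = 1/1515934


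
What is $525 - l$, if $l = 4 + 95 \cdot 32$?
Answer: $-2519$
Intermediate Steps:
$l = 3044$ ($l = 4 + 3040 = 3044$)
$525 - l = 525 - 3044 = -2519$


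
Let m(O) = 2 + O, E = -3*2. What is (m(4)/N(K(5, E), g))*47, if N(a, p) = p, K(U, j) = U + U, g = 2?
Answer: 141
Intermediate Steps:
E = -6
K(U, j) = 2*U
(m(4)/N(K(5, E), g))*47 = ((2 + 4)/2)*47 = ((½)*6)*47 = 3*47 = 141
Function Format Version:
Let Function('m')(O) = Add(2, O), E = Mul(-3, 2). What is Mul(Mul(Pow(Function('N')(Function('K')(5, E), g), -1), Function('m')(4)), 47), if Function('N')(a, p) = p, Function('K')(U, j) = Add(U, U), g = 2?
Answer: 141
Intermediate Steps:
E = -6
Function('K')(U, j) = Mul(2, U)
Mul(Mul(Pow(Function('N')(Function('K')(5, E), g), -1), Function('m')(4)), 47) = Mul(Mul(Pow(2, -1), Add(2, 4)), 47) = Mul(Mul(Rational(1, 2), 6), 47) = Mul(3, 47) = 141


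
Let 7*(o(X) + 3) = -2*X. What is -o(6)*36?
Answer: 1188/7 ≈ 169.71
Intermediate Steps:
o(X) = -3 - 2*X/7 (o(X) = -3 + (-2*X)/7 = -3 - 2*X/7)
-o(6)*36 = -(-3 - 2/7*6)*36 = -(-3 - 12/7)*36 = -1*(-33/7)*36 = (33/7)*36 = 1188/7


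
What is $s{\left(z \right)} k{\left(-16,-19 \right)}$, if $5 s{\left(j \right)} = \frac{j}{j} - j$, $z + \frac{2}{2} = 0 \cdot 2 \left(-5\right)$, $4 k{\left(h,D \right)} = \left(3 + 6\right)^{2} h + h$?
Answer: $- \frac{656}{5} \approx -131.2$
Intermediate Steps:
$k{\left(h,D \right)} = \frac{41 h}{2}$ ($k{\left(h,D \right)} = \frac{\left(3 + 6\right)^{2} h + h}{4} = \frac{9^{2} h + h}{4} = \frac{81 h + h}{4} = \frac{82 h}{4} = \frac{41 h}{2}$)
$z = -1$ ($z = -1 + 0 \cdot 2 \left(-5\right) = -1 + 0 \left(-5\right) = -1 + 0 = -1$)
$s{\left(j \right)} = \frac{1}{5} - \frac{j}{5}$ ($s{\left(j \right)} = \frac{\frac{j}{j} - j}{5} = \frac{1 - j}{5} = \frac{1}{5} - \frac{j}{5}$)
$s{\left(z \right)} k{\left(-16,-19 \right)} = \left(\frac{1}{5} - - \frac{1}{5}\right) \frac{41}{2} \left(-16\right) = \left(\frac{1}{5} + \frac{1}{5}\right) \left(-328\right) = \frac{2}{5} \left(-328\right) = - \frac{656}{5}$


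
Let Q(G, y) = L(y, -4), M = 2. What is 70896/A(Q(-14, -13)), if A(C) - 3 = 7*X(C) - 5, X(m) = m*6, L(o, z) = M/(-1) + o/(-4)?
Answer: 141792/101 ≈ 1403.9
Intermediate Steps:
L(o, z) = -2 - o/4 (L(o, z) = 2/(-1) + o/(-4) = 2*(-1) + o*(-1/4) = -2 - o/4)
Q(G, y) = -2 - y/4
X(m) = 6*m
A(C) = -2 + 42*C (A(C) = 3 + (7*(6*C) - 5) = 3 + (42*C - 5) = 3 + (-5 + 42*C) = -2 + 42*C)
70896/A(Q(-14, -13)) = 70896/(-2 + 42*(-2 - 1/4*(-13))) = 70896/(-2 + 42*(-2 + 13/4)) = 70896/(-2 + 42*(5/4)) = 70896/(-2 + 105/2) = 70896/(101/2) = 70896*(2/101) = 141792/101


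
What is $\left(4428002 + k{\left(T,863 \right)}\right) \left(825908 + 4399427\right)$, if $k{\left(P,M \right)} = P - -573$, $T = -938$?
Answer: $23135886583395$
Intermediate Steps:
$k{\left(P,M \right)} = 573 + P$ ($k{\left(P,M \right)} = P + 573 = 573 + P$)
$\left(4428002 + k{\left(T,863 \right)}\right) \left(825908 + 4399427\right) = \left(4428002 + \left(573 - 938\right)\right) \left(825908 + 4399427\right) = \left(4428002 - 365\right) 5225335 = 4427637 \cdot 5225335 = 23135886583395$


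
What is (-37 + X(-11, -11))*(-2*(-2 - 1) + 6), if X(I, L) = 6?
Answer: -372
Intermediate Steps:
(-37 + X(-11, -11))*(-2*(-2 - 1) + 6) = (-37 + 6)*(-2*(-2 - 1) + 6) = -31*(-2*(-3) + 6) = -31*(6 + 6) = -31*12 = -372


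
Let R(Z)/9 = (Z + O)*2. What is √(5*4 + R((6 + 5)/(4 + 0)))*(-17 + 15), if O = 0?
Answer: -√278 ≈ -16.673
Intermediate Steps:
R(Z) = 18*Z (R(Z) = 9*((Z + 0)*2) = 9*(Z*2) = 9*(2*Z) = 18*Z)
√(5*4 + R((6 + 5)/(4 + 0)))*(-17 + 15) = √(5*4 + 18*((6 + 5)/(4 + 0)))*(-17 + 15) = √(20 + 18*(11/4))*(-2) = √(20 + 99/2)*(-2) = √(139/2)*(-2) = (√278/2)*(-2) = -√278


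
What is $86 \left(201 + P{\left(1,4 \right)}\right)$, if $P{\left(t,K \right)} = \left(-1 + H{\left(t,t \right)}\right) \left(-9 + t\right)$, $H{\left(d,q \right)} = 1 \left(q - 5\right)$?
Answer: $20726$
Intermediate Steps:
$H{\left(d,q \right)} = -5 + q$ ($H{\left(d,q \right)} = 1 \left(-5 + q\right) = -5 + q$)
$P{\left(t,K \right)} = \left(-9 + t\right) \left(-6 + t\right)$ ($P{\left(t,K \right)} = \left(-1 + \left(-5 + t\right)\right) \left(-9 + t\right) = \left(-6 + t\right) \left(-9 + t\right) = \left(-9 + t\right) \left(-6 + t\right)$)
$86 \left(201 + P{\left(1,4 \right)}\right) = 86 \left(201 + \left(54 + 1^{2} - 15\right)\right) = 86 \left(201 + \left(54 + 1 - 15\right)\right) = 86 \left(201 + 40\right) = 86 \cdot 241 = 20726$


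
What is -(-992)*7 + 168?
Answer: 7112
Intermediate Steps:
-(-992)*7 + 168 = -16*(-434) + 168 = 6944 + 168 = 7112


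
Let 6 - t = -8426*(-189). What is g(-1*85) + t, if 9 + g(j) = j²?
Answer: -1585292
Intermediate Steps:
t = -1592508 (t = 6 - (-8426)*(-189) = 6 - 1*1592514 = 6 - 1592514 = -1592508)
g(j) = -9 + j²
g(-1*85) + t = (-9 + (-1*85)²) - 1592508 = (-9 + (-85)²) - 1592508 = (-9 + 7225) - 1592508 = 7216 - 1592508 = -1585292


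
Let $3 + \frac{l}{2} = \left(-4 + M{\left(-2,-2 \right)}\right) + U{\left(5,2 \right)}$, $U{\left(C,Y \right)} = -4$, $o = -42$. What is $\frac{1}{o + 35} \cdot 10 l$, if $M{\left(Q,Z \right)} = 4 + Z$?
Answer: $\frac{180}{7} \approx 25.714$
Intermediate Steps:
$l = -18$ ($l = -6 + 2 \left(\left(-4 + \left(4 - 2\right)\right) - 4\right) = -6 + 2 \left(\left(-4 + 2\right) - 4\right) = -6 + 2 \left(-2 - 4\right) = -6 + 2 \left(-6\right) = -6 - 12 = -18$)
$\frac{1}{o + 35} \cdot 10 l = \frac{1}{-42 + 35} \cdot 10 \left(-18\right) = \frac{1}{-7} \cdot 10 \left(-18\right) = \left(- \frac{1}{7}\right) 10 \left(-18\right) = \left(- \frac{10}{7}\right) \left(-18\right) = \frac{180}{7}$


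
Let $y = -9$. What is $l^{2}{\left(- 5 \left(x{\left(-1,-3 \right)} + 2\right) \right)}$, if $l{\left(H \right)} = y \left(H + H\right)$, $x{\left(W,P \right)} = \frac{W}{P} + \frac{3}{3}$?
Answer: $90000$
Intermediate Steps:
$x{\left(W,P \right)} = 1 + \frac{W}{P}$ ($x{\left(W,P \right)} = \frac{W}{P} + 3 \cdot \frac{1}{3} = \frac{W}{P} + 1 = 1 + \frac{W}{P}$)
$l{\left(H \right)} = - 18 H$ ($l{\left(H \right)} = - 9 \left(H + H\right) = - 9 \cdot 2 H = - 18 H$)
$l^{2}{\left(- 5 \left(x{\left(-1,-3 \right)} + 2\right) \right)} = \left(- 18 \left(- 5 \left(\frac{-3 - 1}{-3} + 2\right)\right)\right)^{2} = \left(- 18 \left(- 5 \left(\left(- \frac{1}{3}\right) \left(-4\right) + 2\right)\right)\right)^{2} = \left(- 18 \left(- 5 \left(\frac{4}{3} + 2\right)\right)\right)^{2} = \left(- 18 \left(\left(-5\right) \frac{10}{3}\right)\right)^{2} = \left(\left(-18\right) \left(- \frac{50}{3}\right)\right)^{2} = 300^{2} = 90000$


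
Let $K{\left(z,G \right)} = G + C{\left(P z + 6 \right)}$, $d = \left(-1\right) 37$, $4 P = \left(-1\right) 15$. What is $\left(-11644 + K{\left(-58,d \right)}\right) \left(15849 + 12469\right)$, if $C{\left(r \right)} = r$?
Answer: $-324453485$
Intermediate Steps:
$P = - \frac{15}{4}$ ($P = \frac{\left(-1\right) 15}{4} = \frac{1}{4} \left(-15\right) = - \frac{15}{4} \approx -3.75$)
$d = -37$
$K{\left(z,G \right)} = 6 + G - \frac{15 z}{4}$ ($K{\left(z,G \right)} = G - \left(-6 + \frac{15 z}{4}\right) = 6 + G - \frac{15 z}{4}$)
$\left(-11644 + K{\left(-58,d \right)}\right) \left(15849 + 12469\right) = \left(-11644 - - \frac{373}{2}\right) \left(15849 + 12469\right) = \left(-11644 + \left(6 - 37 + \frac{435}{2}\right)\right) 28318 = \left(-11644 + \frac{373}{2}\right) 28318 = \left(- \frac{22915}{2}\right) 28318 = -324453485$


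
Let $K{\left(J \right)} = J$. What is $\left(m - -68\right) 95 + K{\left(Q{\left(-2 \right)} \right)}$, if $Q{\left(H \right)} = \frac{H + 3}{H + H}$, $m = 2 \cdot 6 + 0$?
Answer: $\frac{30399}{4} \approx 7599.8$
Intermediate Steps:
$m = 12$ ($m = 12 + 0 = 12$)
$Q{\left(H \right)} = \frac{3 + H}{2 H}$
$\left(m - -68\right) 95 + K{\left(Q{\left(-2 \right)} \right)} = \left(12 - -68\right) 95 + \frac{3 - 2}{2 \left(-2\right)} = \left(12 + 68\right) 95 + \frac{1}{2} \left(- \frac{1}{2}\right) 1 = 80 \cdot 95 - \frac{1}{4} = 7600 - \frac{1}{4} = \frac{30399}{4}$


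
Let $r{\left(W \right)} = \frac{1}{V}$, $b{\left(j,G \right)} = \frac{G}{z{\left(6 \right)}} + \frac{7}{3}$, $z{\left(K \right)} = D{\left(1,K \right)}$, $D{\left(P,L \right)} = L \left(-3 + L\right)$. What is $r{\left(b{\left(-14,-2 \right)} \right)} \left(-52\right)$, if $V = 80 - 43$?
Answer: $- \frac{52}{37} \approx -1.4054$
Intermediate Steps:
$z{\left(K \right)} = K \left(-3 + K\right)$
$V = 37$ ($V = 80 - 43 = 37$)
$b{\left(j,G \right)} = \frac{7}{3} + \frac{G}{18}$ ($b{\left(j,G \right)} = \frac{G}{6 \left(-3 + 6\right)} + \frac{7}{3} = \frac{G}{6 \cdot 3} + 7 \cdot \frac{1}{3} = \frac{G}{18} + \frac{7}{3} = \frac{7}{3} + \frac{G}{18}$)
$r{\left(W \right)} = \frac{1}{37}$
$r{\left(b{\left(-14,-2 \right)} \right)} \left(-52\right) = \frac{1}{37} \left(-52\right) = - \frac{52}{37}$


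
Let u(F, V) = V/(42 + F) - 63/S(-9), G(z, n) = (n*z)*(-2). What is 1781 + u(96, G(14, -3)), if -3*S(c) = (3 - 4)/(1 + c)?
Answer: 75753/23 ≈ 3293.6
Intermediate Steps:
S(c) = 1/(3*(1 + c)) (S(c) = -(3 - 4)/(3*(1 + c)) = -(-1)/(3*(1 + c)) = 1/(3*(1 + c)))
G(z, n) = -2*n*z
u(F, V) = 1512 + V/(42 + F) (u(F, V) = V/(42 + F) - 63/(1/(3*(1 - 9))) = V/(42 + F) - 63/((1/3)/(-8)) = V/(42 + F) - 63/((1/3)*(-1/8)) = V/(42 + F) - 63/(-1/24) = V/(42 + F) - 63*(-24) = V/(42 + F) + 1512 = 1512 + V/(42 + F))
1781 + u(96, G(14, -3)) = 1781 + (63504 - 2*(-3)*14 + 1512*96)/(42 + 96) = 1781 + (63504 + 84 + 145152)/138 = 1781 + (1/138)*208740 = 1781 + 34790/23 = 75753/23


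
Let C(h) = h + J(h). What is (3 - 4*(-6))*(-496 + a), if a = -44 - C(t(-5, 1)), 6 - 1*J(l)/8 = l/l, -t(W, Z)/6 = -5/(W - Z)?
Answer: -15525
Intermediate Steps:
t(W, Z) = 30/(W - Z) (t(W, Z) = -(-30)/(W - Z) = 30/(W - Z))
J(l) = 40 (J(l) = 48 - 8*l/l = 48 - 8*1 = 48 - 8 = 40)
C(h) = 40 + h (C(h) = h + 40 = 40 + h)
a = -79 (a = -44 - (40 + 30/(-5 - 1*1)) = -44 - (40 + 30/(-5 - 1)) = -44 - (40 + 30/(-6)) = -44 - (40 + 30*(-⅙)) = -44 - (40 - 5) = -44 - 1*35 = -44 - 35 = -79)
(3 - 4*(-6))*(-496 + a) = (3 - 4*(-6))*(-496 - 79) = (3 + 24)*(-575) = 27*(-575) = -15525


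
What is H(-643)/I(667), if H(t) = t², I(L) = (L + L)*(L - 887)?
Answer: -413449/293480 ≈ -1.4088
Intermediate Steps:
I(L) = 2*L*(-887 + L) (I(L) = (2*L)*(-887 + L) = 2*L*(-887 + L))
H(-643)/I(667) = (-643)²/((2*667*(-887 + 667))) = 413449/((2*667*(-220))) = 413449/(-293480) = 413449*(-1/293480) = -413449/293480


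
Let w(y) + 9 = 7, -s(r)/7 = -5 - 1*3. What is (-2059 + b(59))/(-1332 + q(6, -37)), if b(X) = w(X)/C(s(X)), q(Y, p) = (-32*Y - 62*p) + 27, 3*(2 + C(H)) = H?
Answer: -51478/19925 ≈ -2.5836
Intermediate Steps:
s(r) = 56 (s(r) = -7*(-5 - 1*3) = -7*(-5 - 3) = -7*(-8) = 56)
w(y) = -2 (w(y) = -9 + 7 = -2)
C(H) = -2 + H/3
q(Y, p) = 27 - 62*p - 32*Y (q(Y, p) = (-62*p - 32*Y) + 27 = 27 - 62*p - 32*Y)
b(X) = -3/25 (b(X) = -2/(-2 + (⅓)*56) = -2/(-2 + 56/3) = -2/50/3 = -2*3/50 = -3/25)
(-2059 + b(59))/(-1332 + q(6, -37)) = (-2059 - 3/25)/(-1332 + (27 - 62*(-37) - 32*6)) = -51478/(25*(-1332 + (27 + 2294 - 192))) = -51478/(25*(-1332 + 2129)) = -51478/25/797 = -51478/25*1/797 = -51478/19925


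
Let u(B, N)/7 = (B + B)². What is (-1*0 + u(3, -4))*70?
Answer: 17640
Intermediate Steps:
u(B, N) = 28*B² (u(B, N) = 7*(B + B)² = 7*(2*B)² = 7*(4*B²) = 28*B²)
(-1*0 + u(3, -4))*70 = (-1*0 + 28*3²)*70 = (0 + 28*9)*70 = (0 + 252)*70 = 252*70 = 17640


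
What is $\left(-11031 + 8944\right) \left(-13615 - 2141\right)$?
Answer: $32882772$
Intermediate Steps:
$\left(-11031 + 8944\right) \left(-13615 - 2141\right) = \left(-2087\right) \left(-15756\right) = 32882772$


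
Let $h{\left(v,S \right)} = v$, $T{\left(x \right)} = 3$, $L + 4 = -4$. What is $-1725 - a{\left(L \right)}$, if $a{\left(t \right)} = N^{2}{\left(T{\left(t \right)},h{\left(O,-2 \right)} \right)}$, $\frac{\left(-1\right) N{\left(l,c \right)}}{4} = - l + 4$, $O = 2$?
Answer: $-1741$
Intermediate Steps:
$L = -8$ ($L = -4 - 4 = -8$)
$N{\left(l,c \right)} = -16 + 4 l$ ($N{\left(l,c \right)} = - 4 \left(- l + 4\right) = - 4 \left(4 - l\right) = -16 + 4 l$)
$a{\left(t \right)} = 16$ ($a{\left(t \right)} = \left(-16 + 4 \cdot 3\right)^{2} = \left(-16 + 12\right)^{2} = \left(-4\right)^{2} = 16$)
$-1725 - a{\left(L \right)} = -1725 - 16 = -1741$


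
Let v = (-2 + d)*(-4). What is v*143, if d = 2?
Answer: 0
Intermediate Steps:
v = 0 (v = (-2 + 2)*(-4) = 0*(-4) = 0)
v*143 = 0*143 = 0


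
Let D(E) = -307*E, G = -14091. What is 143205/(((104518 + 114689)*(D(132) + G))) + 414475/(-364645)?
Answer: -66161905342028/58207018730223 ≈ -1.1367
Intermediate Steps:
143205/(((104518 + 114689)*(D(132) + G))) + 414475/(-364645) = 143205/(((104518 + 114689)*(-307*132 - 14091))) + 414475/(-364645) = 143205/((219207*(-40524 - 14091))) + 414475*(-1/364645) = 143205/((219207*(-54615))) - 82895/72929 = 143205/(-11971990305) - 82895/72929 = 143205*(-1/11971990305) - 82895/72929 = -9547/798132687 - 82895/72929 = -66161905342028/58207018730223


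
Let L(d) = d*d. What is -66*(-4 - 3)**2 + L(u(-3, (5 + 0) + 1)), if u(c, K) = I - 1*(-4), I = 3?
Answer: -3185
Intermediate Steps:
u(c, K) = 7 (u(c, K) = 3 - 1*(-4) = 3 + 4 = 7)
L(d) = d**2
-66*(-4 - 3)**2 + L(u(-3, (5 + 0) + 1)) = -66*(-4 - 3)**2 + 7**2 = -66*(-7)**2 + 49 = -66*49 + 49 = -3234 + 49 = -3185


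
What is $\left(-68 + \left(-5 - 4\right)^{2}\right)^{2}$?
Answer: $169$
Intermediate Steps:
$\left(-68 + \left(-5 - 4\right)^{2}\right)^{2} = \left(-68 + \left(-9\right)^{2}\right)^{2} = \left(-68 + 81\right)^{2} = 13^{2} = 169$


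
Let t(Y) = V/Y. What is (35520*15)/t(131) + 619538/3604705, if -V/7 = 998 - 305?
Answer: -27954874285018/1942935995 ≈ -14388.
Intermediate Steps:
V = -4851 (V = -7*(998 - 305) = -7*693 = -4851)
t(Y) = -4851/Y
(35520*15)/t(131) + 619538/3604705 = (35520*15)/((-4851/131)) + 619538/3604705 = 532800/((-4851*1/131)) + 619538*(1/3604705) = 532800/(-4851/131) + 619538/3604705 = 532800*(-131/4851) + 619538/3604705 = -7755200/539 + 619538/3604705 = -27954874285018/1942935995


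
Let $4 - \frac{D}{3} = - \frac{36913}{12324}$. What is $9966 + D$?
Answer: $\frac{41026537}{4108} \approx 9987.0$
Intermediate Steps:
$D = \frac{86209}{4108}$ ($D = 12 - 3 \left(- \frac{36913}{12324}\right) = 12 - 3 \left(\left(-36913\right) \frac{1}{12324}\right) = 12 - - \frac{36913}{4108} = 12 + \frac{36913}{4108} = \frac{86209}{4108} \approx 20.986$)
$9966 + D = 9966 + \frac{86209}{4108} = \frac{41026537}{4108}$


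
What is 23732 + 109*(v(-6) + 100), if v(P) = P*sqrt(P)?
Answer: 34632 - 654*I*sqrt(6) ≈ 34632.0 - 1602.0*I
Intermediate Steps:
v(P) = P**(3/2)
23732 + 109*(v(-6) + 100) = 23732 + 109*((-6)**(3/2) + 100) = 23732 + 109*(-6*I*sqrt(6) + 100) = 23732 + 109*(100 - 6*I*sqrt(6)) = 23732 + (10900 - 654*I*sqrt(6)) = 34632 - 654*I*sqrt(6)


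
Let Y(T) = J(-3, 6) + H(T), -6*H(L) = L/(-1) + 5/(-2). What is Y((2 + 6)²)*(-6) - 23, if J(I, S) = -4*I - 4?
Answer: -275/2 ≈ -137.50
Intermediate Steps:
J(I, S) = -4 - 4*I
H(L) = 5/12 + L/6 (H(L) = -(L/(-1) + 5/(-2))/6 = -(L*(-1) + 5*(-½))/6 = -(-L - 5/2)/6 = -(-5/2 - L)/6 = 5/12 + L/6)
Y(T) = 101/12 + T/6 (Y(T) = (-4 - 4*(-3)) + (5/12 + T/6) = (-4 + 12) + (5/12 + T/6) = 8 + (5/12 + T/6) = 101/12 + T/6)
Y((2 + 6)²)*(-6) - 23 = (101/12 + (2 + 6)²/6)*(-6) - 23 = (101/12 + (⅙)*8²)*(-6) - 23 = (101/12 + (⅙)*64)*(-6) - 23 = (101/12 + 32/3)*(-6) - 23 = (229/12)*(-6) - 23 = -229/2 - 23 = -275/2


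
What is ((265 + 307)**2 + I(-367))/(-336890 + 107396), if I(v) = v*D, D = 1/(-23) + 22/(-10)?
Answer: -18860423/13195905 ≈ -1.4293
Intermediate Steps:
D = -258/115 (D = 1*(-1/23) + 22*(-1/10) = -1/23 - 11/5 = -258/115 ≈ -2.2435)
I(v) = -258*v/115 (I(v) = v*(-258/115) = -258*v/115)
((265 + 307)**2 + I(-367))/(-336890 + 107396) = ((265 + 307)**2 - 258/115*(-367))/(-336890 + 107396) = (572**2 + 94686/115)/(-229494) = (327184 + 94686/115)*(-1/229494) = (37720846/115)*(-1/229494) = -18860423/13195905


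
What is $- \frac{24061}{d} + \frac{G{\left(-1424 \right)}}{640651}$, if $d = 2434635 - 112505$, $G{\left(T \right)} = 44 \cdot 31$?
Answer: $- \frac{1113392581}{135243173330} \approx -0.0082325$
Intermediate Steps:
$G{\left(T \right)} = 1364$
$d = 2322130$ ($d = 2434635 - 112505 = 2322130$)
$- \frac{24061}{d} + \frac{G{\left(-1424 \right)}}{640651} = - \frac{24061}{2322130} + \frac{1364}{640651} = \left(-24061\right) \frac{1}{2322130} + 1364 \cdot \frac{1}{640651} = - \frac{24061}{2322130} + \frac{124}{58241} = - \frac{1113392581}{135243173330}$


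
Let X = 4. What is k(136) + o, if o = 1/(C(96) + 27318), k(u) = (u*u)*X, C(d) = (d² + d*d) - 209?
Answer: 3369305345/45541 ≈ 73984.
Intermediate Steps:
C(d) = -209 + 2*d² (C(d) = (d² + d²) - 209 = 2*d² - 209 = -209 + 2*d²)
k(u) = 4*u² (k(u) = (u*u)*4 = u²*4 = 4*u²)
o = 1/45541 (o = 1/((-209 + 2*96²) + 27318) = 1/((-209 + 2*9216) + 27318) = 1/((-209 + 18432) + 27318) = 1/(18223 + 27318) = 1/45541 ≈ 2.1958e-5)
k(136) + o = 4*136² + 1/45541 = 4*18496 + 1/45541 = 73984 + 1/45541 = 3369305345/45541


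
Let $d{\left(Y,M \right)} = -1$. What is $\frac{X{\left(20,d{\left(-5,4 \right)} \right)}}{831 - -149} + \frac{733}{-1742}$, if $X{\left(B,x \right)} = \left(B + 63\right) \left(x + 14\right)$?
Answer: $\frac{580639}{853580} \approx 0.68024$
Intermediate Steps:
$X{\left(B,x \right)} = \left(14 + x\right) \left(63 + B\right)$ ($X{\left(B,x \right)} = \left(63 + B\right) \left(14 + x\right) = \left(14 + x\right) \left(63 + B\right)$)
$\frac{X{\left(20,d{\left(-5,4 \right)} \right)}}{831 - -149} + \frac{733}{-1742} = \frac{882 + 14 \cdot 20 + 63 \left(-1\right) + 20 \left(-1\right)}{831 - -149} + \frac{733}{-1742} = \frac{882 + 280 - 63 - 20}{831 + 149} + 733 \left(- \frac{1}{1742}\right) = \frac{1079}{980} - \frac{733}{1742} = \frac{580639}{853580}$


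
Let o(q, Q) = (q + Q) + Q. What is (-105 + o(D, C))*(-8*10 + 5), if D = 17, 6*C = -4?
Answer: 6700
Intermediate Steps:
C = -2/3 (C = (1/6)*(-4) = -2/3 ≈ -0.66667)
o(q, Q) = q + 2*Q (o(q, Q) = (Q + q) + Q = q + 2*Q)
(-105 + o(D, C))*(-8*10 + 5) = (-105 + (17 + 2*(-2/3)))*(-8*10 + 5) = (-105 + (17 - 4/3))*(-80 + 5) = (-105 + 47/3)*(-75) = -268/3*(-75) = 6700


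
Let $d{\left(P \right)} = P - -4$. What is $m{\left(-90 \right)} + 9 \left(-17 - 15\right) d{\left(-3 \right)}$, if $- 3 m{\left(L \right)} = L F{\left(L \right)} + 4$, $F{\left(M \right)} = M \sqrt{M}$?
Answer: $- \frac{868}{3} - 8100 i \sqrt{10} \approx -289.33 - 25614.0 i$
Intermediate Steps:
$d{\left(P \right)} = 4 + P$ ($d{\left(P \right)} = P + 4 = 4 + P$)
$F{\left(M \right)} = M^{\frac{3}{2}}$
$m{\left(L \right)} = - \frac{4}{3} - \frac{L^{\frac{5}{2}}}{3}$ ($m{\left(L \right)} = - \frac{L L^{\frac{3}{2}} + 4}{3} = - \frac{L^{\frac{5}{2}} + 4}{3} = - \frac{4 + L^{\frac{5}{2}}}{3} = - \frac{4}{3} - \frac{L^{\frac{5}{2}}}{3}$)
$m{\left(-90 \right)} + 9 \left(-17 - 15\right) d{\left(-3 \right)} = \left(- \frac{4}{3} - \frac{\left(-90\right)^{\frac{5}{2}}}{3}\right) + 9 \left(-17 - 15\right) \left(4 - 3\right) = \left(- \frac{4}{3} - \frac{24300 i \sqrt{10}}{3}\right) + 9 \left(-17 - 15\right) 1 = \left(- \frac{4}{3} - 8100 i \sqrt{10}\right) + 9 \left(-32\right) 1 = \left(- \frac{4}{3} - 8100 i \sqrt{10}\right) - 288 = - \frac{868}{3} - 8100 i \sqrt{10}$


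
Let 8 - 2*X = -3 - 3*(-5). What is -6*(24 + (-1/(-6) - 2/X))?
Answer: -151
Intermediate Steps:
X = -2 (X = 4 - (-3 - 3*(-5))/2 = 4 - (-3 + 15)/2 = 4 - ½*12 = 4 - 6 = -2)
-6*(24 + (-1/(-6) - 2/X)) = -6*(24 + (-1/(-6) - 2/(-2))) = -6*(24 + (-1*(-⅙) - 2*(-½))) = -6*(24 + (⅙ + 1)) = -6*(24 + 7/6) = -6*151/6 = -151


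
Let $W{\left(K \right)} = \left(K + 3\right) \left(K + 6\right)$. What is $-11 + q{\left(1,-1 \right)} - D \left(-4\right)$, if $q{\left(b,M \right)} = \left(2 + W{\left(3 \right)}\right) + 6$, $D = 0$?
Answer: $-11$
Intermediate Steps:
$W{\left(K \right)} = \left(3 + K\right) \left(6 + K\right)$
$q{\left(b,M \right)} = 62$ ($q{\left(b,M \right)} = \left(2 + \left(18 + 3^{2} + 9 \cdot 3\right)\right) + 6 = \left(2 + \left(18 + 9 + 27\right)\right) + 6 = \left(2 + 54\right) + 6 = 56 + 6 = 62$)
$-11 + q{\left(1,-1 \right)} - D \left(-4\right) = -11 + 62 \left(-1\right) 0 \left(-4\right) = -11 + 62 \cdot 0 \left(-4\right) = -11 + 62 \cdot 0 = -11 + 0 = -11$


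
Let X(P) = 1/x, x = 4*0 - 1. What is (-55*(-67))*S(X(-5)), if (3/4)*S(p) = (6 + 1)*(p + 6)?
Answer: 515900/3 ≈ 1.7197e+5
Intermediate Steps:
x = -1 (x = 0 - 1 = -1)
X(P) = -1 (X(P) = 1/(-1) = -1)
S(p) = 56 + 28*p/3 (S(p) = 4*((6 + 1)*(p + 6))/3 = 4*(7*(6 + p))/3 = 4*(42 + 7*p)/3 = 56 + 28*p/3)
(-55*(-67))*S(X(-5)) = (-55*(-67))*(56 + (28/3)*(-1)) = 3685*(56 - 28/3) = 3685*(140/3) = 515900/3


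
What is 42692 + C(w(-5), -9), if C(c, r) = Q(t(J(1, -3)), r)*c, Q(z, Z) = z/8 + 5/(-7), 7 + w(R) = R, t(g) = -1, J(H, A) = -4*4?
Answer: 597829/14 ≈ 42702.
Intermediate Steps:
J(H, A) = -16
w(R) = -7 + R
Q(z, Z) = -5/7 + z/8 (Q(z, Z) = z*(⅛) + 5*(-⅐) = z/8 - 5/7 = -5/7 + z/8)
C(c, r) = -47*c/56 (C(c, r) = (-5/7 + (⅛)*(-1))*c = (-5/7 - ⅛)*c = -47*c/56)
42692 + C(w(-5), -9) = 42692 - 47*(-7 - 5)/56 = 42692 - 47/56*(-12) = 42692 + 141/14 = 597829/14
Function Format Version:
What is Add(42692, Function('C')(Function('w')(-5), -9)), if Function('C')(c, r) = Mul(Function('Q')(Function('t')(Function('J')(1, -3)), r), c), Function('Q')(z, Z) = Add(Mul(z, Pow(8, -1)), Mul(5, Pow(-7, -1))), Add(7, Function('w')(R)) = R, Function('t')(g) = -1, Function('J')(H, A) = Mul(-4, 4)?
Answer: Rational(597829, 14) ≈ 42702.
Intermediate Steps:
Function('J')(H, A) = -16
Function('w')(R) = Add(-7, R)
Function('Q')(z, Z) = Add(Rational(-5, 7), Mul(Rational(1, 8), z)) (Function('Q')(z, Z) = Add(Mul(z, Rational(1, 8)), Mul(5, Rational(-1, 7))) = Add(Mul(Rational(1, 8), z), Rational(-5, 7)) = Add(Rational(-5, 7), Mul(Rational(1, 8), z)))
Function('C')(c, r) = Mul(Rational(-47, 56), c) (Function('C')(c, r) = Mul(Add(Rational(-5, 7), Mul(Rational(1, 8), -1)), c) = Mul(Add(Rational(-5, 7), Rational(-1, 8)), c) = Mul(Rational(-47, 56), c))
Add(42692, Function('C')(Function('w')(-5), -9)) = Add(42692, Mul(Rational(-47, 56), Add(-7, -5))) = Add(42692, Mul(Rational(-47, 56), -12)) = Add(42692, Rational(141, 14)) = Rational(597829, 14)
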